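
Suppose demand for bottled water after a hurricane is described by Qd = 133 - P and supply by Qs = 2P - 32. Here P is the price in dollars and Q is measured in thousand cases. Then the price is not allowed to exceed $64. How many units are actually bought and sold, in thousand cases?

78

Without the control the market clears where 133 - P = 2P - 32, i.e. P* = 55 and Q* = 78.
Since 64 is above P* = 55, the ceiling does not bind and the free-market outcome prevails.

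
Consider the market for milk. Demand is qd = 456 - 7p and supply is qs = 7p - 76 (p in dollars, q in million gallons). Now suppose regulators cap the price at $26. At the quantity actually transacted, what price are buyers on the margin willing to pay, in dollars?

In a free market, 456 - 7p = 7p - 76 gives the equilibrium p* = 38, q* = 190.
The ceiling of 26 is below the equilibrium price 38, so it binds.
At p = 26: qd = 456 - 7·26 = 274 and qs = 7·26 - 76 = 106.
Only 106 units reach the market. On the demand curve, the marginal buyer's willingness to pay at q = 106 is (456 - 106)/7 = 50.

50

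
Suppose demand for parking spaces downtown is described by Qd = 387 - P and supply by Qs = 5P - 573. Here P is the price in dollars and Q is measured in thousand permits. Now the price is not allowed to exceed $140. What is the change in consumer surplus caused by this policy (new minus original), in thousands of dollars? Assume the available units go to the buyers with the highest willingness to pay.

-2460

Without the control the market clears where 387 - P = 5P - 573, i.e. P* = 160 and Q* = 227.
The ceiling of 140 is below the equilibrium price 160, so it binds.
At P = 140: Qd = 387 - 140 = 247 and Qs = 5·140 - 573 = 127.
Consumer surplus without the control is ½ · (387 - 160) · 227 = 25764.5.
With the ceiling, 127 units are sold at 140 (assume they go to the highest-value buyers). The demand price at Q = 127 is 260, so CS = ½ · [(387 - 140) + (260 - 140)] · 127 = 23304.5.
Change in consumer surplus = 23304.5 - 25764.5 = -2460.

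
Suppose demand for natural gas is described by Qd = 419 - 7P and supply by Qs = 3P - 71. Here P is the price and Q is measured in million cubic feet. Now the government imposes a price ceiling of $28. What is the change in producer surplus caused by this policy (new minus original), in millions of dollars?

-934.5

Without the control the market clears where 419 - 7P = 3P - 71, i.e. P* = 49 and Q* = 76.
The ceiling of 28 is below the equilibrium price 49, so it binds.
At P = 28: Qd = 419 - 7·28 = 223 and Qs = 3·28 - 71 = 13.
Producer surplus without the control is ½ · (49 - 71/3) · 76 = 2888/3.
With the ceiling, producers sell 13 units at 28, so PS = ½ · (28 - 71/3) · 13 = 169/6.
Change in producer surplus = 169/6 - 2888/3 = -934.5.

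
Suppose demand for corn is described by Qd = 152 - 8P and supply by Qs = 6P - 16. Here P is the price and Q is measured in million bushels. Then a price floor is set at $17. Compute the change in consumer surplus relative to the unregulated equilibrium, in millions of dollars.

-180

Equilibrium: 152 - 8P = 6P - 16, so 168 = 14P and P* = 12, Q* = 56.
Because the floor (17) lies above the market-clearing price, it is binding.
At P = 17: Qd = 152 - 8·17 = 16 and Qs = 6·17 - 16 = 86.
Consumer surplus without the control is ½ · (19 - 12) · 56 = 196.
With the floor, consumers buy 16 units at 17, so CS = ½ · (19 - 17) · 16 = 16.
Change in consumer surplus = 16 - 196 = -180.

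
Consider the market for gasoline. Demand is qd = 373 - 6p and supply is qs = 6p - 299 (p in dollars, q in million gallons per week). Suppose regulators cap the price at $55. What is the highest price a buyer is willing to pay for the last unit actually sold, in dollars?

57

In a free market, 373 - 6p = 6p - 299 gives the equilibrium p* = 56, q* = 37.
Because the ceiling (55) lies below the market-clearing price, it is binding.
At p = 55: qd = 373 - 6·55 = 43 and qs = 6·55 - 299 = 31.
Only 31 units reach the market. On the demand curve, the marginal buyer's willingness to pay at q = 31 is (373 - 31)/6 = 57.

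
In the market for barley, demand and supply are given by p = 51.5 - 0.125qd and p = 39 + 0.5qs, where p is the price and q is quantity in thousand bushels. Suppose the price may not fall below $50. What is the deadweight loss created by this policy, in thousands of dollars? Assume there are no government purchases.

20

Rearranging demand gives qd = 412 - 8p; rearranging supply gives qs = 2p - 78. In a free market, 412 - 8p = 2p - 78 gives the equilibrium p* = 49, q* = 20.
The floor of 50 is above the equilibrium price 49, so it binds.
At p = 50: qd = 412 - 8·50 = 12 and qs = 2·50 - 78 = 22.
Quantity traded falls to 12. At q = 12 the demand price is (412 - 12)/8 = 50 and the supply price is (78 + 12)/2 = 45.
Deadweight loss = ½ · (50 - 45) · (20 - 12) = ½ · 5 · 8 = 20.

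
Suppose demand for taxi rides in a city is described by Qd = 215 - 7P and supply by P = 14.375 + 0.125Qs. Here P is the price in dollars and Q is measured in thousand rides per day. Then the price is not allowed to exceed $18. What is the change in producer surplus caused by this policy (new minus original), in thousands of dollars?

-180

Rearranging supply gives Qs = 8P - 115. Equilibrium: 215 - 7P = 8P - 115, so 330 = 15P and P* = 22, Q* = 61.
The ceiling of 18 is below the equilibrium price 22, so it binds.
At P = 18: Qd = 215 - 7·18 = 89 and Qs = 8·18 - 115 = 29.
Producer surplus without the control is ½ · (22 - 14.375) · 61 = 232.5625.
With the ceiling, producers sell 29 units at 18, so PS = ½ · (18 - 14.375) · 29 = 52.5625.
Change in producer surplus = 52.5625 - 232.5625 = -180.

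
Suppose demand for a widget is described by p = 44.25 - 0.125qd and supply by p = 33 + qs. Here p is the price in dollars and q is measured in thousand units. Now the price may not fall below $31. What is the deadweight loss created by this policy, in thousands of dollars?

0

Rearranging demand gives qd = 354 - 8p; rearranging supply gives qs = p - 33. In a free market, 354 - 8p = p - 33 gives the equilibrium p* = 43, q* = 10.
Since 31 is below p* = 43, the floor does not bind and the free-market outcome prevails.
Since the control does not bind, no trades are prevented and deadweight loss is zero.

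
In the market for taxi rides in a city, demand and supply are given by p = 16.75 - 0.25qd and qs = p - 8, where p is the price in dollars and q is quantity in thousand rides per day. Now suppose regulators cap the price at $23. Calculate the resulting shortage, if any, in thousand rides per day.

0

Rearranging demand gives qd = 67 - 4p. Without the control the market clears where 67 - 4p = p - 8, i.e. p* = 15 and q* = 7.
The ceiling of 23 is above the equilibrium price 15, so it is not binding; the market clears at p* = 15, q* = 7.
Since the control does not bind, there is no shortage.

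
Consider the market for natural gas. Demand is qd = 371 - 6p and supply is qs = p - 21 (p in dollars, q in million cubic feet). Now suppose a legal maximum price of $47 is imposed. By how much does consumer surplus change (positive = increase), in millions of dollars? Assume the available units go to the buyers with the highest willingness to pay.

227.25

In a free market, 371 - 6p = p - 21 gives the equilibrium p* = 56, q* = 35.
The ceiling of 47 is below the equilibrium price 56, so it binds.
At p = 47: qd = 371 - 6·47 = 89 and qs = 47 - 21 = 26.
Consumer surplus without the control is ½ · (371/6 - 56) · 35 = 1225/12.
With the ceiling, 26 units are sold at 47 (assume they go to the highest-value buyers). The demand price at q = 26 is 57.5, so CS = ½ · [(371/6 - 47) + (57.5 - 47)] · 26 = 988/3.
Change in consumer surplus = 988/3 - 1225/12 = 227.25.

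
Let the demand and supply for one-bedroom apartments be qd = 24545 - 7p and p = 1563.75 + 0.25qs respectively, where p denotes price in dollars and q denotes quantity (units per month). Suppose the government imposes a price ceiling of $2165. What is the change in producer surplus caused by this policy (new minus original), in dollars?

Rearranging supply gives qs = 4p - 6255. Setting quantity demanded equal to quantity supplied, 24545 - 7p = 4p - 6255, gives p* = 2800 and q* = 4945.
Since 2165 < 2800, the ceiling is binding.
At p = 2165: qd = 24545 - 7·2165 = 9390 and qs = 4·2165 - 6255 = 2405.
Producer surplus without the control is ½ · (2800 - 1563.75) · 4945 = 3056628.125.
With the ceiling, producers sell 2405 units at 2165, so PS = ½ · (2165 - 1563.75) · 2405 = 723003.125.
Change in producer surplus = 723003.125 - 3056628.125 = -2333625.

-2333625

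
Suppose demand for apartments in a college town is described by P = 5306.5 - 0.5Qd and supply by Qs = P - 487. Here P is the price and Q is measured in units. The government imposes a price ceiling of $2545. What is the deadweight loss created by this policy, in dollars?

1000518.75

Rearranging demand gives Qd = 10613 - 2P. Setting quantity demanded equal to quantity supplied, 10613 - 2P = P - 487, gives P* = 3700 and Q* = 3213.
The ceiling of 2545 is below the equilibrium price 3700, so it binds.
At P = 2545: Qd = 10613 - 2·2545 = 5523 and Qs = 2545 - 487 = 2058.
Quantity traded falls to 2058. At Q = 2058 the demand price is (10613 - 2058)/2 = 4277.5 and the supply price is 487 + 2058 = 2545.
Deadweight loss = ½ · (4277.5 - 2545) · (3213 - 2058) = ½ · 1732.5 · 1155 = 1000518.75.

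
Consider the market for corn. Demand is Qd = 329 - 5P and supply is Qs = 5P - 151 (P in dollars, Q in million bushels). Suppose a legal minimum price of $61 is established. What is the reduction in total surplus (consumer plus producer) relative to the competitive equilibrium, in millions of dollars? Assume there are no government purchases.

845

In a free market, 329 - 5P = 5P - 151 gives the equilibrium P* = 48, Q* = 89.
The floor of 61 is above the equilibrium price 48, so it binds.
At P = 61: Qd = 329 - 5·61 = 24 and Qs = 5·61 - 151 = 154.
Quantity traded falls to 24. At Q = 24 the demand price is (329 - 24)/5 = 61 and the supply price is (151 + 24)/5 = 35.
Deadweight loss = ½ · (61 - 35) · (89 - 24) = ½ · 26 · 65 = 845.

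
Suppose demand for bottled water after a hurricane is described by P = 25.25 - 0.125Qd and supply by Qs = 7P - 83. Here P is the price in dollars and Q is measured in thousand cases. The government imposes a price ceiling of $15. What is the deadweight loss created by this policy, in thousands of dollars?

Rearranging demand gives Qd = 202 - 8P. In a free market, 202 - 8P = 7P - 83 gives the equilibrium P* = 19, Q* = 50.
Because the ceiling (15) lies below the market-clearing price, it is binding.
At P = 15: Qd = 202 - 8·15 = 82 and Qs = 7·15 - 83 = 22.
Quantity traded falls to 22. At Q = 22 the demand price is (202 - 22)/8 = 22.5 and the supply price is (83 + 22)/7 = 15.
Deadweight loss = ½ · (22.5 - 15) · (50 - 22) = ½ · 7.5 · 28 = 105.

105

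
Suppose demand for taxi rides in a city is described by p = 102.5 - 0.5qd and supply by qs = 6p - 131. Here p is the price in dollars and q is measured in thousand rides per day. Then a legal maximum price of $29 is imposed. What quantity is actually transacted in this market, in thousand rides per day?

43

Rearranging demand gives qd = 205 - 2p. Without the control the market clears where 205 - 2p = 6p - 131, i.e. p* = 42 and q* = 121.
The ceiling of 29 is below the equilibrium price 42, so it binds.
At p = 29: qd = 205 - 2·29 = 147 and qs = 6·29 - 131 = 43.
The quantity actually transacted is the short side, supply: 43.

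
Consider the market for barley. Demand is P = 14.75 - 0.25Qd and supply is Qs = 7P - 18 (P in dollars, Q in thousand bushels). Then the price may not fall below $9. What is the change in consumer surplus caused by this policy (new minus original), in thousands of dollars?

Rearranging demand gives Qd = 59 - 4P. Setting quantity demanded equal to quantity supplied, 59 - 4P = 7P - 18, gives P* = 7 and Q* = 31.
Because the floor (9) lies above the market-clearing price, it is binding.
At P = 9: Qd = 59 - 4·9 = 23 and Qs = 7·9 - 18 = 45.
Consumer surplus without the control is ½ · (14.75 - 7) · 31 = 120.125.
With the floor, consumers buy 23 units at 9, so CS = ½ · (14.75 - 9) · 23 = 66.125.
Change in consumer surplus = 66.125 - 120.125 = -54.

-54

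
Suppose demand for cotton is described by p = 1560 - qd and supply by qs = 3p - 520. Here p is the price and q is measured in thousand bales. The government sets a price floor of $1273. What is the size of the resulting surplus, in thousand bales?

Rearranging demand gives qd = 1560 - p. Setting quantity demanded equal to quantity supplied, 1560 - p = 3p - 520, gives p* = 520 and q* = 1040.
Since 1273 > 520, the floor is binding.
At p = 1273: qd = 1560 - 1273 = 287 and qs = 3·1273 - 520 = 3299.
Surplus = qs - qd = 3299 - 287 = 3012.

3012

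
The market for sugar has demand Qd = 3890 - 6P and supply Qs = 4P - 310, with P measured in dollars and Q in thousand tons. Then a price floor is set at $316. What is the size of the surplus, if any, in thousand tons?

0

In a free market, 3890 - 6P = 4P - 310 gives the equilibrium P* = 420, Q* = 1370.
The floor of 316 is below the equilibrium price 420, so it is not binding; the market clears at P* = 420, Q* = 1370.
Since the control does not bind, there is no surplus.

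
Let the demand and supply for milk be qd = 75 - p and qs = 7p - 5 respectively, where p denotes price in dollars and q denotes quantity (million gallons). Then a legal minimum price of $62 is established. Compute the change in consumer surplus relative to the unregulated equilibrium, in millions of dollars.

-2028

Equilibrium: 75 - p = 7p - 5, so 80 = 8p and p* = 10, q* = 65.
Since 62 > 10, the floor is binding.
At p = 62: qd = 75 - 62 = 13 and qs = 7·62 - 5 = 429.
Consumer surplus without the control is ½ · (75 - 10) · 65 = 2112.5.
With the floor, consumers buy 13 units at 62, so CS = ½ · (75 - 62) · 13 = 84.5.
Change in consumer surplus = 84.5 - 2112.5 = -2028.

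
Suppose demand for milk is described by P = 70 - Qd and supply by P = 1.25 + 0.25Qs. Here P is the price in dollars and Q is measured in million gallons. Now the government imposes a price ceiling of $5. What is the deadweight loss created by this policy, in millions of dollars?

1000

Rearranging demand gives Qd = 70 - P; rearranging supply gives Qs = 4P - 5. Setting quantity demanded equal to quantity supplied, 70 - P = 4P - 5, gives P* = 15 and Q* = 55.
Because the ceiling (5) lies below the market-clearing price, it is binding.
At P = 5: Qd = 70 - 5 = 65 and Qs = 4·5 - 5 = 15.
Quantity traded falls to 15. At Q = 15 the demand price is 70 - 15 = 55 and the supply price is (5 + 15)/4 = 5.
Deadweight loss = ½ · (55 - 5) · (55 - 15) = ½ · 50 · 40 = 1000.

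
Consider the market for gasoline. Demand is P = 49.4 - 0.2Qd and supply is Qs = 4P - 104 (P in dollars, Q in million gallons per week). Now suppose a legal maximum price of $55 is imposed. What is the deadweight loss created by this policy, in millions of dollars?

Rearranging demand gives Qd = 247 - 5P. Without the control the market clears where 247 - 5P = 4P - 104, i.e. P* = 39 and Q* = 52.
The ceiling of 55 is above the equilibrium price 39, so it is not binding; the market clears at P* = 39, Q* = 52.
Since the control does not bind, no trades are prevented and deadweight loss is zero.

0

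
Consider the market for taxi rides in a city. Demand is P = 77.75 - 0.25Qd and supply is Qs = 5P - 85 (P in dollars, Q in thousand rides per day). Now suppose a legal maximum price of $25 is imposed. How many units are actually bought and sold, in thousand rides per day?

Rearranging demand gives Qd = 311 - 4P. Without the control the market clears where 311 - 4P = 5P - 85, i.e. P* = 44 and Q* = 135.
Since 25 < 44, the ceiling is binding.
At P = 25: Qd = 311 - 4·25 = 211 and Qs = 5·25 - 85 = 40.
The quantity actually transacted is the short side, supply: 40.

40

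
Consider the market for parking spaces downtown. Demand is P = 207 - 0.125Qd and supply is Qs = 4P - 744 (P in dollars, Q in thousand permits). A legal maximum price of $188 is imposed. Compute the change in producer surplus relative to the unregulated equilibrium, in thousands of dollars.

-384

Rearranging demand gives Qd = 1656 - 8P. Equilibrium: 1656 - 8P = 4P - 744, so 2400 = 12P and P* = 200, Q* = 56.
The ceiling of 188 is below the equilibrium price 200, so it binds.
At P = 188: Qd = 1656 - 8·188 = 152 and Qs = 4·188 - 744 = 8.
Producer surplus without the control is ½ · (200 - 186) · 56 = 392.
With the ceiling, producers sell 8 units at 188, so PS = ½ · (188 - 186) · 8 = 8.
Change in producer surplus = 8 - 392 = -384.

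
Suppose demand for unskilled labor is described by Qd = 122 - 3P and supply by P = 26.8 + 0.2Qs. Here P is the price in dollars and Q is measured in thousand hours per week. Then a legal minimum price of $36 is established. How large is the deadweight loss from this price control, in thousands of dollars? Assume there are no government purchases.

38.4

Rearranging supply gives Qs = 5P - 134. In a free market, 122 - 3P = 5P - 134 gives the equilibrium P* = 32, Q* = 26.
Because the floor (36) lies above the market-clearing price, it is binding.
At P = 36: Qd = 122 - 3·36 = 14 and Qs = 5·36 - 134 = 46.
Quantity traded falls to 14. At Q = 14 the demand price is (122 - 14)/3 = 36 and the supply price is (134 + 14)/5 = 29.6.
Deadweight loss = ½ · (36 - 29.6) · (26 - 14) = ½ · 6.4 · 12 = 38.4.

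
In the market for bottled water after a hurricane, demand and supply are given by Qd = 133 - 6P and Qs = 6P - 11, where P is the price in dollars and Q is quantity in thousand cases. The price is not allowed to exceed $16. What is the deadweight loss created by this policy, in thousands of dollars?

0

Without the control the market clears where 133 - 6P = 6P - 11, i.e. P* = 12 and Q* = 61.
Since 16 is above P* = 12, the ceiling does not bind and the free-market outcome prevails.
Since the control does not bind, no trades are prevented and deadweight loss is zero.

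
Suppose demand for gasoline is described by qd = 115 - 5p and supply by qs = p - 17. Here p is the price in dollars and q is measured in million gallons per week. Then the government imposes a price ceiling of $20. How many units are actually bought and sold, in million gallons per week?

3

Equilibrium: 115 - 5p = p - 17, so 132 = 6p and p* = 22, q* = 5.
Since 20 < 22, the ceiling is binding.
At p = 20: qd = 115 - 5·20 = 15 and qs = 20 - 17 = 3.
The quantity actually transacted is the short side, supply: 3.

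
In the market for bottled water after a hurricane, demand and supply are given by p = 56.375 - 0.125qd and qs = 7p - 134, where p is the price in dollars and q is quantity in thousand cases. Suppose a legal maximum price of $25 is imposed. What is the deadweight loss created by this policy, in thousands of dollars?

1286.25

Rearranging demand gives qd = 451 - 8p. Without the control the market clears where 451 - 8p = 7p - 134, i.e. p* = 39 and q* = 139.
Since 25 < 39, the ceiling is binding.
At p = 25: qd = 451 - 8·25 = 251 and qs = 7·25 - 134 = 41.
Quantity traded falls to 41. At q = 41 the demand price is (451 - 41)/8 = 51.25 and the supply price is (134 + 41)/7 = 25.
Deadweight loss = ½ · (51.25 - 25) · (139 - 41) = ½ · 26.25 · 98 = 1286.25.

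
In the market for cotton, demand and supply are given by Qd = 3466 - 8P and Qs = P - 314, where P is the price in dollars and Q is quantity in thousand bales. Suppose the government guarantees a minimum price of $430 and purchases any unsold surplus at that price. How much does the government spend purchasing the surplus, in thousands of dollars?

38700

Equilibrium: 3466 - 8P = P - 314, so 3780 = 9P and P* = 420, Q* = 106.
Since 430 > 420, the floor is binding.
At P = 430: Qd = 3466 - 8·430 = 26 and Qs = 430 - 314 = 116.
Surplus = Qs - Qd = 90.
Government expenditure = surplus × support price = 90 × 430 = 38700.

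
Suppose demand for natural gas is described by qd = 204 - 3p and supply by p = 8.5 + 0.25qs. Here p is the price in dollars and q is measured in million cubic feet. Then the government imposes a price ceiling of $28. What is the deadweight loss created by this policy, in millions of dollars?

Rearranging supply gives qs = 4p - 34. In a free market, 204 - 3p = 4p - 34 gives the equilibrium p* = 34, q* = 102.
Since 28 < 34, the ceiling is binding.
At p = 28: qd = 204 - 3·28 = 120 and qs = 4·28 - 34 = 78.
Quantity traded falls to 78. At q = 78 the demand price is (204 - 78)/3 = 42 and the supply price is (34 + 78)/4 = 28.
Deadweight loss = ½ · (42 - 28) · (102 - 78) = ½ · 14 · 24 = 168.

168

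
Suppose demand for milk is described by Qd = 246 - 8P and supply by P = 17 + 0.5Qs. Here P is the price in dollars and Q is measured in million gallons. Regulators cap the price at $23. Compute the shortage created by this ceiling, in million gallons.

50

Rearranging supply gives Qs = 2P - 34. In a free market, 246 - 8P = 2P - 34 gives the equilibrium P* = 28, Q* = 22.
Since 23 < 28, the ceiling is binding.
At P = 23: Qd = 246 - 8·23 = 62 and Qs = 2·23 - 34 = 12.
Shortage = Qd - Qs = 62 - 12 = 50.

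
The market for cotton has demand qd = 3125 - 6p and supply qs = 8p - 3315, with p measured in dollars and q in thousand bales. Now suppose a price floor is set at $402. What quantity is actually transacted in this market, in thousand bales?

Equilibrium: 3125 - 6p = 8p - 3315, so 6440 = 14p and p* = 460, q* = 365.
Since 402 is below p* = 460, the floor does not bind and the free-market outcome prevails.

365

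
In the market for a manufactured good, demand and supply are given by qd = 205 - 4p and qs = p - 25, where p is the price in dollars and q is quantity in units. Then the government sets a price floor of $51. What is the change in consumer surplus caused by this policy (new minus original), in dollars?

-55

Without the control the market clears where 205 - 4p = p - 25, i.e. p* = 46 and q* = 21.
The floor of 51 is above the equilibrium price 46, so it binds.
At p = 51: qd = 205 - 4·51 = 1 and qs = 51 - 25 = 26.
Consumer surplus without the control is ½ · (51.25 - 46) · 21 = 55.125.
With the floor, consumers buy 1 units at 51, so CS = ½ · (51.25 - 51) · 1 = 0.125.
Change in consumer surplus = 0.125 - 55.125 = -55.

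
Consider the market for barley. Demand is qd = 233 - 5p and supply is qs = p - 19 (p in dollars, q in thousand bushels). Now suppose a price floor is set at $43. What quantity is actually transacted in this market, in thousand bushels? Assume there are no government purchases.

Equilibrium: 233 - 5p = p - 19, so 252 = 6p and p* = 42, q* = 23.
Because the floor (43) lies above the market-clearing price, it is binding.
At p = 43: qd = 233 - 5·43 = 18 and qs = 43 - 19 = 24.
The quantity actually transacted is the short side, demand: 18.

18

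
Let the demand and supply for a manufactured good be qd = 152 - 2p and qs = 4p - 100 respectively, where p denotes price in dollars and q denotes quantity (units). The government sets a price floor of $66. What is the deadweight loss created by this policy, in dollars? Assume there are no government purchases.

864

Equilibrium: 152 - 2p = 4p - 100, so 252 = 6p and p* = 42, q* = 68.
The floor of 66 is above the equilibrium price 42, so it binds.
At p = 66: qd = 152 - 2·66 = 20 and qs = 4·66 - 100 = 164.
Quantity traded falls to 20. At q = 20 the demand price is (152 - 20)/2 = 66 and the supply price is (100 + 20)/4 = 30.
Deadweight loss = ½ · (66 - 30) · (68 - 20) = ½ · 36 · 48 = 864.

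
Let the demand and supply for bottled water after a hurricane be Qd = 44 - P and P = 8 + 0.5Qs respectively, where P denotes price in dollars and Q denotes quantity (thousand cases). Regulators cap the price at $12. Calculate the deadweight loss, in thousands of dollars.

192

Rearranging supply gives Qs = 2P - 16. In a free market, 44 - P = 2P - 16 gives the equilibrium P* = 20, Q* = 24.
The ceiling of 12 is below the equilibrium price 20, so it binds.
At P = 12: Qd = 44 - 12 = 32 and Qs = 2·12 - 16 = 8.
Quantity traded falls to 8. At Q = 8 the demand price is 44 - 8 = 36 and the supply price is (16 + 8)/2 = 12.
Deadweight loss = ½ · (36 - 12) · (24 - 8) = ½ · 24 · 16 = 192.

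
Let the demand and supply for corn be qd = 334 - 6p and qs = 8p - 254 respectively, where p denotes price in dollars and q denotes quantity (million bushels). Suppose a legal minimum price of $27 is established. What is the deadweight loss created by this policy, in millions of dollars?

0

In a free market, 334 - 6p = 8p - 254 gives the equilibrium p* = 42, q* = 82.
Since 27 is below p* = 42, the floor does not bind and the free-market outcome prevails.
Since the control does not bind, no trades are prevented and deadweight loss is zero.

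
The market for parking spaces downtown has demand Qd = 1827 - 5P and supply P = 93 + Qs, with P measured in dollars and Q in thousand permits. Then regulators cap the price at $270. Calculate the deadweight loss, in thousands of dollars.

1500

Rearranging supply gives Qs = P - 93. In a free market, 1827 - 5P = P - 93 gives the equilibrium P* = 320, Q* = 227.
Because the ceiling (270) lies below the market-clearing price, it is binding.
At P = 270: Qd = 1827 - 5·270 = 477 and Qs = 270 - 93 = 177.
Quantity traded falls to 177. At Q = 177 the demand price is (1827 - 177)/5 = 330 and the supply price is 93 + 177 = 270.
Deadweight loss = ½ · (330 - 270) · (227 - 177) = ½ · 60 · 50 = 1500.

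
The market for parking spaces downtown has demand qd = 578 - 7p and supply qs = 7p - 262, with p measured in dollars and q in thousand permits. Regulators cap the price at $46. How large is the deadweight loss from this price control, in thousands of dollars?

Setting quantity demanded equal to quantity supplied, 578 - 7p = 7p - 262, gives p* = 60 and q* = 158.
Because the ceiling (46) lies below the market-clearing price, it is binding.
At p = 46: qd = 578 - 7·46 = 256 and qs = 7·46 - 262 = 60.
Quantity traded falls to 60. At q = 60 the demand price is (578 - 60)/7 = 74 and the supply price is (262 + 60)/7 = 46.
Deadweight loss = ½ · (74 - 46) · (158 - 60) = ½ · 28 · 98 = 1372.

1372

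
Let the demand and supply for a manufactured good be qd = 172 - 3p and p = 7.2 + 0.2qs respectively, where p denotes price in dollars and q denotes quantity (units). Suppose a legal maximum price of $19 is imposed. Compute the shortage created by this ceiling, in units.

56

Rearranging supply gives qs = 5p - 36. Setting quantity demanded equal to quantity supplied, 172 - 3p = 5p - 36, gives p* = 26 and q* = 94.
The ceiling of 19 is below the equilibrium price 26, so it binds.
At p = 19: qd = 172 - 3·19 = 115 and qs = 5·19 - 36 = 59.
Shortage = qd - qs = 115 - 59 = 56.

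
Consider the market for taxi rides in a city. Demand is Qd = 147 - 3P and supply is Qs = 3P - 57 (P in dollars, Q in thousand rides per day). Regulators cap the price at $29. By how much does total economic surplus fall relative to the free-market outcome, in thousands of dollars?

Without the control the market clears where 147 - 3P = 3P - 57, i.e. P* = 34 and Q* = 45.
The ceiling of 29 is below the equilibrium price 34, so it binds.
At P = 29: Qd = 147 - 3·29 = 60 and Qs = 3·29 - 57 = 30.
Quantity traded falls to 30. At Q = 30 the demand price is (147 - 30)/3 = 39 and the supply price is (57 + 30)/3 = 29.
Deadweight loss = ½ · (39 - 29) · (45 - 30) = ½ · 10 · 15 = 75.

75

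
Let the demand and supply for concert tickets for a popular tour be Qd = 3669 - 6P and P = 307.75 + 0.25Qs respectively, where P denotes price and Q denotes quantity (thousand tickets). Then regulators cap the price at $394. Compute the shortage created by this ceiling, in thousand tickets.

Rearranging supply gives Qs = 4P - 1231. In a free market, 3669 - 6P = 4P - 1231 gives the equilibrium P* = 490, Q* = 729.
Since 394 < 490, the ceiling is binding.
At P = 394: Qd = 3669 - 6·394 = 1305 and Qs = 4·394 - 1231 = 345.
Shortage = Qd - Qs = 1305 - 345 = 960.

960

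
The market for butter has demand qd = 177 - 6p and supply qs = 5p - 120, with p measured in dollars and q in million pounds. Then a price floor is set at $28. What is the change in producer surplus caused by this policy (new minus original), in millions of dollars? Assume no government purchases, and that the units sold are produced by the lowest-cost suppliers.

Equilibrium: 177 - 6p = 5p - 120, so 297 = 11p and p* = 27, q* = 15.
Because the floor (28) lies above the market-clearing price, it is binding.
At p = 28: qd = 177 - 6·28 = 9 and qs = 5·28 - 120 = 20.
Producer surplus without the control is ½ · (27 - 24) · 15 = 22.5.
With the floor, 9 units are sold at 28. The supply price at q = 9 is 25.8, so PS = ½ · [(28 - 24) + (28 - 25.8)] · 9 = 27.9.
Change in producer surplus = 27.9 - 22.5 = 5.4.

5.4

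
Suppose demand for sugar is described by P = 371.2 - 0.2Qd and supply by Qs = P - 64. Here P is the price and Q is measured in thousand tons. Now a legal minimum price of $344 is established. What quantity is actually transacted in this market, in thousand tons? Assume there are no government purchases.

136

Rearranging demand gives Qd = 1856 - 5P. Without the control the market clears where 1856 - 5P = P - 64, i.e. P* = 320 and Q* = 256.
The floor of 344 is above the equilibrium price 320, so it binds.
At P = 344: Qd = 1856 - 5·344 = 136 and Qs = 344 - 64 = 280.
The quantity actually transacted is the short side, demand: 136.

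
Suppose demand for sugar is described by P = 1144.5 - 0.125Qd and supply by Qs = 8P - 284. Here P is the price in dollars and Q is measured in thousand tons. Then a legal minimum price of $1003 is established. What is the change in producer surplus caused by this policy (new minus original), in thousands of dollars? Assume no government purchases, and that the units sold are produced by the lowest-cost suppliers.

-214760

Rearranging demand gives Qd = 9156 - 8P. Setting quantity demanded equal to quantity supplied, 9156 - 8P = 8P - 284, gives P* = 590 and Q* = 4436.
Since 1003 > 590, the floor is binding.
At P = 1003: Qd = 9156 - 8·1003 = 1132 and Qs = 8·1003 - 284 = 7740.
Producer surplus without the control is ½ · (590 - 35.5) · 4436 = 1229881.
With the floor, 1132 units are sold at 1003. The supply price at Q = 1132 is 177, so PS = ½ · [(1003 - 35.5) + (1003 - 177)] · 1132 = 1015121.
Change in producer surplus = 1015121 - 1229881 = -214760.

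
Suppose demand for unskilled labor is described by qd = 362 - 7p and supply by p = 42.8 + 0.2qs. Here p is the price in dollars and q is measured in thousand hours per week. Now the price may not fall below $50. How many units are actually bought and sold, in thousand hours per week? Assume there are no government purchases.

Rearranging supply gives qs = 5p - 214. Setting quantity demanded equal to quantity supplied, 362 - 7p = 5p - 214, gives p* = 48 and q* = 26.
Because the floor (50) lies above the market-clearing price, it is binding.
At p = 50: qd = 362 - 7·50 = 12 and qs = 5·50 - 214 = 36.
The quantity actually transacted is the short side, demand: 12.

12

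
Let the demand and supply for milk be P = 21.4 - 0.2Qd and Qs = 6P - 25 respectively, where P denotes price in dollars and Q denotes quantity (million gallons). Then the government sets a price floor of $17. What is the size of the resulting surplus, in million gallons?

Rearranging demand gives Qd = 107 - 5P. In a free market, 107 - 5P = 6P - 25 gives the equilibrium P* = 12, Q* = 47.
Since 17 > 12, the floor is binding.
At P = 17: Qd = 107 - 5·17 = 22 and Qs = 6·17 - 25 = 77.
Surplus = Qs - Qd = 77 - 22 = 55.

55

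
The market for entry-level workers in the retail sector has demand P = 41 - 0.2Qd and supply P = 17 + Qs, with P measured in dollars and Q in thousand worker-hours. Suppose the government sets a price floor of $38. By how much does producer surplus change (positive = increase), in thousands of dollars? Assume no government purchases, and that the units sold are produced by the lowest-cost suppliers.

Rearranging demand gives Qd = 205 - 5P; rearranging supply gives Qs = P - 17. In a free market, 205 - 5P = P - 17 gives the equilibrium P* = 37, Q* = 20.
The floor of 38 is above the equilibrium price 37, so it binds.
At P = 38: Qd = 205 - 5·38 = 15 and Qs = 38 - 17 = 21.
Producer surplus without the control is ½ · (37 - 17) · 20 = 200.
With the floor, 15 units are sold at 38. The supply price at Q = 15 is 32, so PS = ½ · [(38 - 17) + (38 - 32)] · 15 = 202.5.
Change in producer surplus = 202.5 - 200 = 2.5.

2.5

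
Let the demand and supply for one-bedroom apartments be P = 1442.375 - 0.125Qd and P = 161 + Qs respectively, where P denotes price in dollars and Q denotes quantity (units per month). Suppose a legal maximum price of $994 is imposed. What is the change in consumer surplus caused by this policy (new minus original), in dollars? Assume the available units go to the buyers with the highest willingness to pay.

Rearranging demand gives Qd = 11539 - 8P; rearranging supply gives Qs = P - 161. Without the control the market clears where 11539 - 8P = P - 161, i.e. P* = 1300 and Q* = 1139.
The ceiling of 994 is below the equilibrium price 1300, so it binds.
At P = 994: Qd = 11539 - 8·994 = 3587 and Qs = 994 - 161 = 833.
Consumer surplus without the control is ½ · (1442.375 - 1300) · 1139 = 81082.5625.
With the ceiling, 833 units are sold at 994 (assume they go to the highest-value buyers). The demand price at Q = 833 is 1338.25, so CS = ½ · [(1442.375 - 994) + (1338.25 - 994)] · 833 = 330128.3125.
Change in consumer surplus = 330128.3125 - 81082.5625 = 249045.75.

249045.75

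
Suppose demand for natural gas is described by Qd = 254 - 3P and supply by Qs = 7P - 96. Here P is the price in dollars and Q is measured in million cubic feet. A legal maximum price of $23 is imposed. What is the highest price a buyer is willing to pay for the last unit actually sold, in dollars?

Equilibrium: 254 - 3P = 7P - 96, so 350 = 10P and P* = 35, Q* = 149.
Since 23 < 35, the ceiling is binding.
At P = 23: Qd = 254 - 3·23 = 185 and Qs = 7·23 - 96 = 65.
Only 65 units reach the market. On the demand curve, the marginal buyer's willingness to pay at Q = 65 is (254 - 65)/3 = 63.

63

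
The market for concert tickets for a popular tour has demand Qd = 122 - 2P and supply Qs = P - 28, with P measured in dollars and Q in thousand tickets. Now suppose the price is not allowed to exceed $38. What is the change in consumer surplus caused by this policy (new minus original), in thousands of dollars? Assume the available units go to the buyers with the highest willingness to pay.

84

Equilibrium: 122 - 2P = P - 28, so 150 = 3P and P* = 50, Q* = 22.
Because the ceiling (38) lies below the market-clearing price, it is binding.
At P = 38: Qd = 122 - 2·38 = 46 and Qs = 38 - 28 = 10.
Consumer surplus without the control is ½ · (61 - 50) · 22 = 121.
With the ceiling, 10 units are sold at 38 (assume they go to the highest-value buyers). The demand price at Q = 10 is 56, so CS = ½ · [(61 - 38) + (56 - 38)] · 10 = 205.
Change in consumer surplus = 205 - 121 = 84.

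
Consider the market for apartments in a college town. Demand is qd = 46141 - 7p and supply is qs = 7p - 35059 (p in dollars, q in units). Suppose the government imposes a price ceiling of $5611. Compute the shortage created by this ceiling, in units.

Without the control the market clears where 46141 - 7p = 7p - 35059, i.e. p* = 5800 and q* = 5541.
The ceiling of 5611 is below the equilibrium price 5800, so it binds.
At p = 5611: qd = 46141 - 7·5611 = 6864 and qs = 7·5611 - 35059 = 4218.
Shortage = qd - qs = 6864 - 4218 = 2646.

2646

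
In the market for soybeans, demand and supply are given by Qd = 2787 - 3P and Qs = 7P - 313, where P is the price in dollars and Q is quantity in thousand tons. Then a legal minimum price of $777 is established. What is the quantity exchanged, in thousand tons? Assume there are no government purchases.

456

In a free market, 2787 - 3P = 7P - 313 gives the equilibrium P* = 310, Q* = 1857.
Since 777 > 310, the floor is binding.
At P = 777: Qd = 2787 - 3·777 = 456 and Qs = 7·777 - 313 = 5126.
The quantity actually transacted is the short side, demand: 456.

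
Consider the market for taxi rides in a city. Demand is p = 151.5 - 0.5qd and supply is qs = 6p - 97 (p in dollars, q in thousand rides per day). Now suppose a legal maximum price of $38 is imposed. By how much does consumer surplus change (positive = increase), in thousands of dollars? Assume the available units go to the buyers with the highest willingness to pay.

Rearranging demand gives qd = 303 - 2p. Setting quantity demanded equal to quantity supplied, 303 - 2p = 6p - 97, gives p* = 50 and q* = 203.
Since 38 < 50, the ceiling is binding.
At p = 38: qd = 303 - 2·38 = 227 and qs = 6·38 - 97 = 131.
Consumer surplus without the control is ½ · (151.5 - 50) · 203 = 10302.25.
With the ceiling, 131 units are sold at 38 (assume they go to the highest-value buyers). The demand price at q = 131 is 86, so CS = ½ · [(151.5 - 38) + (86 - 38)] · 131 = 10578.25.
Change in consumer surplus = 10578.25 - 10302.25 = 276.

276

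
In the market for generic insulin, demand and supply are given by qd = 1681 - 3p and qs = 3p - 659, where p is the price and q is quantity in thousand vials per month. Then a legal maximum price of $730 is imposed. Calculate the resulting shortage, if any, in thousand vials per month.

Setting quantity demanded equal to quantity supplied, 1681 - 3p = 3p - 659, gives p* = 390 and q* = 511.
Since 730 is above p* = 390, the ceiling does not bind and the free-market outcome prevails.
Since the control does not bind, there is no shortage.

0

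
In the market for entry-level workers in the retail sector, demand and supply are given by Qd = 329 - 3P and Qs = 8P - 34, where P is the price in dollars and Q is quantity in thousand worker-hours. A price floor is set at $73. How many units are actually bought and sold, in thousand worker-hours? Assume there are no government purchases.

110

Equilibrium: 329 - 3P = 8P - 34, so 363 = 11P and P* = 33, Q* = 230.
Because the floor (73) lies above the market-clearing price, it is binding.
At P = 73: Qd = 329 - 3·73 = 110 and Qs = 8·73 - 34 = 550.
The quantity actually transacted is the short side, demand: 110.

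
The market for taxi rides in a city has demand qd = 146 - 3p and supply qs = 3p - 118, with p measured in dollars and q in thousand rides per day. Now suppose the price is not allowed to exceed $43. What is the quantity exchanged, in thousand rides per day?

11

In a free market, 146 - 3p = 3p - 118 gives the equilibrium p* = 44, q* = 14.
Because the ceiling (43) lies below the market-clearing price, it is binding.
At p = 43: qd = 146 - 3·43 = 17 and qs = 3·43 - 118 = 11.
The quantity actually transacted is the short side, supply: 11.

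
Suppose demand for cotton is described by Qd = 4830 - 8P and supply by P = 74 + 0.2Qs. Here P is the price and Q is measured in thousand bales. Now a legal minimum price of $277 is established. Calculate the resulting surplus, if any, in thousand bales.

0

Rearranging supply gives Qs = 5P - 370. In a free market, 4830 - 8P = 5P - 370 gives the equilibrium P* = 400, Q* = 1630.
Since 277 is below P* = 400, the floor does not bind and the free-market outcome prevails.
Since the control does not bind, there is no surplus.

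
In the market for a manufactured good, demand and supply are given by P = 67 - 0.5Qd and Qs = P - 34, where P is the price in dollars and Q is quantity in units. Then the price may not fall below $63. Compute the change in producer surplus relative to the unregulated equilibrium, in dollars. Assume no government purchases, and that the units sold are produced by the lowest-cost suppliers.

-42

Rearranging demand gives Qd = 134 - 2P. Equilibrium: 134 - 2P = P - 34, so 168 = 3P and P* = 56, Q* = 22.
Since 63 > 56, the floor is binding.
At P = 63: Qd = 134 - 2·63 = 8 and Qs = 63 - 34 = 29.
Producer surplus without the control is ½ · (56 - 34) · 22 = 242.
With the floor, 8 units are sold at 63. The supply price at Q = 8 is 42, so PS = ½ · [(63 - 34) + (63 - 42)] · 8 = 200.
Change in producer surplus = 200 - 242 = -42.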